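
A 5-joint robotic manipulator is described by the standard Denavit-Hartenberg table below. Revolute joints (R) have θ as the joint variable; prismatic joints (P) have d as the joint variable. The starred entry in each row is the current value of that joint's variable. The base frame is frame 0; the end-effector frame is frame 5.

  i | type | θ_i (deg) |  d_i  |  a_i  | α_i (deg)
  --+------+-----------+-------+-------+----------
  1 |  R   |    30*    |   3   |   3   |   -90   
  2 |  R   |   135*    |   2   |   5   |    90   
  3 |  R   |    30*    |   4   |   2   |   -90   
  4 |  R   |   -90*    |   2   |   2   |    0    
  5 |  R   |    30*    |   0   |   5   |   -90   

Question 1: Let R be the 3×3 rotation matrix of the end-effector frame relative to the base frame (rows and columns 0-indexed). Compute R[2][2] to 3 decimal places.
End-effector z-axis (col 2 of R) = (-0.9820,-0.0669,-0.1768)
R[2][2] = -0.1768

-0.177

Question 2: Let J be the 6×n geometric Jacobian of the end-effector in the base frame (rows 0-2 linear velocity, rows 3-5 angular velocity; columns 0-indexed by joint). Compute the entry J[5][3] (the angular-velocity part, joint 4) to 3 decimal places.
0.354

axis z_3 = (-0.1268,0.9268,0.3536); lever o_n−o_3 = (1.6719,4.4087,-5.2999)
cross product → J_v[:, 3] = (-6.4705,-0.0811,-2.1086)
J_ω[:, 3] = z_3
entry J[5][3] = 0.3536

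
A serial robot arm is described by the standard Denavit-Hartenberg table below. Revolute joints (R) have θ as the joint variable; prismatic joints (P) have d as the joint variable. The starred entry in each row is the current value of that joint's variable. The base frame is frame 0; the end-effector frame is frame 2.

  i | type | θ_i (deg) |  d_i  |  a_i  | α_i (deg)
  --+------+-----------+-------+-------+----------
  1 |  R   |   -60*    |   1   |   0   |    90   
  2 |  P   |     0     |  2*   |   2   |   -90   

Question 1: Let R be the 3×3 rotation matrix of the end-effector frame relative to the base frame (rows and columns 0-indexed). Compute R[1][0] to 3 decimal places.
End-effector x-axis (col 0 of R) = (0.5000,-0.8660,0.0000)
R[1][0] = -0.8660

-0.866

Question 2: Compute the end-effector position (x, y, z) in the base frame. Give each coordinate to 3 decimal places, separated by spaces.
-0.732 -2.732 1.000

after link 1: o_1 = (0.0000, 0.0000, 1.0000)
after link 2: o_2 = (-0.7321, -2.7321, 1.0000)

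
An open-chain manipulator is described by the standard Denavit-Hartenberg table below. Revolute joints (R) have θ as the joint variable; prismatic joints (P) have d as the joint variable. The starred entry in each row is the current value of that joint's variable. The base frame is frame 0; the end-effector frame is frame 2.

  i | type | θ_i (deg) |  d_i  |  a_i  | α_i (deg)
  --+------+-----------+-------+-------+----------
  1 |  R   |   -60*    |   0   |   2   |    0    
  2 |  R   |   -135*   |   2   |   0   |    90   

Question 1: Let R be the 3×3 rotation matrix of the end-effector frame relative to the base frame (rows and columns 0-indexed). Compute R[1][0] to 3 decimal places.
End-effector x-axis (col 0 of R) = (-0.9659,0.2588,0.0000)
R[1][0] = 0.2588

0.259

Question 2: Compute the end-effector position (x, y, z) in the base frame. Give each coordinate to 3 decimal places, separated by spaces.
1.000 -1.732 2.000

after link 1: o_1 = (1.0000, -1.7321, 0.0000)
after link 2: o_2 = (1.0000, -1.7321, 2.0000)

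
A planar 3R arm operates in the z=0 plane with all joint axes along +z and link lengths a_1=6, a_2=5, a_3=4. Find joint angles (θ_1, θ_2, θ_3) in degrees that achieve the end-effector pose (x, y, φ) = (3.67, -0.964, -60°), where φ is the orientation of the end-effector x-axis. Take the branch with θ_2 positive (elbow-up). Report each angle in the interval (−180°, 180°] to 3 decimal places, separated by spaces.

wrist centre = target − a_3·(cos φ, sin φ) = (1.6700, 2.5001)
cos θ_2 = (9.0394−6²−5²)/(2·6·5) = -0.8660; θ_2 = 149.9982° (elbow-up)
β = atan2(2.5001,1.6700) = 56.2582°; ψ = atan2(2.5001,1.6700) = 56.2593°
θ_1 = β − ψ = -0.0011°
θ_3 = φ − θ_1 − θ_2 = 150.0029° (wrapped to (-180°,180°])

-0.001 149.998 150.003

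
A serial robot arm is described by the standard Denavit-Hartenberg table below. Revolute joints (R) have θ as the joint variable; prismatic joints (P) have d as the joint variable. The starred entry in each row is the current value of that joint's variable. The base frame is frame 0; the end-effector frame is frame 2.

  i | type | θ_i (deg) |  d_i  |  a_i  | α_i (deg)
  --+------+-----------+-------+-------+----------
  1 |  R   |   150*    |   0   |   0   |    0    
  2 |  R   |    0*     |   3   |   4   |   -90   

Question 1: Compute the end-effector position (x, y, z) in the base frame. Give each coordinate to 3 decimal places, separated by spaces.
-3.464 2.000 3.000

after link 1: o_1 = (0.0000, 0.0000, 0.0000)
after link 2: o_2 = (-3.4641, 2.0000, 3.0000)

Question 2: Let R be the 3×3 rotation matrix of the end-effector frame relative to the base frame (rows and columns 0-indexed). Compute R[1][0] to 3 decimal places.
0.500

End-effector x-axis (col 0 of R) = (-0.8660,0.5000,0.0000)
R[1][0] = 0.5000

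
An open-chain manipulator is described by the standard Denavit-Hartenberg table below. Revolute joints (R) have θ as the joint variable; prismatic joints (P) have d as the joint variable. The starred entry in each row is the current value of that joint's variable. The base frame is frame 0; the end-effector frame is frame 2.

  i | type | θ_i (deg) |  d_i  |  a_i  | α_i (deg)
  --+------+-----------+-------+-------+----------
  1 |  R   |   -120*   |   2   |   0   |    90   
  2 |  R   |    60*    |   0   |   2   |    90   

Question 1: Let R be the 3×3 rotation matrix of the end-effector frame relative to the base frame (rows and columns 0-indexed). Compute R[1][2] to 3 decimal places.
-0.750

End-effector z-axis (col 2 of R) = (-0.4330,-0.7500,-0.5000)
R[1][2] = -0.7500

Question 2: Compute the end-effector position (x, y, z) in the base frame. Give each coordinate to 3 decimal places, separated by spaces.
-0.500 -0.866 3.732

after link 1: o_1 = (0.0000, 0.0000, 2.0000)
after link 2: o_2 = (-0.5000, -0.8660, 3.7321)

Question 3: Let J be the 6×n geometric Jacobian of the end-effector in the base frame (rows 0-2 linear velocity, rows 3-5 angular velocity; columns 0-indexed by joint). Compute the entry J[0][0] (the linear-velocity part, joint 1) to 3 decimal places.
0.866

axis z_0 = ẑ; lever o_n−o_0 = (-0.5000,-0.8660,3.7321)
cross product → J_v[:, 0] = (0.8660,-0.5000,0.0000)
J_ω[:, 0] = z_0
entry J[0][0] = 0.8660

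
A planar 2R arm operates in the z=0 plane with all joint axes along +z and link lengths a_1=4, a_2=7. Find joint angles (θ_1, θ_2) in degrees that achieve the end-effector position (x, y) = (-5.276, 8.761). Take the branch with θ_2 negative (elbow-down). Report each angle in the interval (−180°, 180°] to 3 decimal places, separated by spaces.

150.009 -45.010

cos θ_2 = (104.5913−4²−7²)/(2·4·7) = 0.7070; θ_2 = -45.0097° (elbow-down)
β = atan2(8.7610,-5.2760) = 121.0570°; ψ = atan2(-4.9506,8.9489) = -28.9516°
θ_1 = β − ψ = 150.0085°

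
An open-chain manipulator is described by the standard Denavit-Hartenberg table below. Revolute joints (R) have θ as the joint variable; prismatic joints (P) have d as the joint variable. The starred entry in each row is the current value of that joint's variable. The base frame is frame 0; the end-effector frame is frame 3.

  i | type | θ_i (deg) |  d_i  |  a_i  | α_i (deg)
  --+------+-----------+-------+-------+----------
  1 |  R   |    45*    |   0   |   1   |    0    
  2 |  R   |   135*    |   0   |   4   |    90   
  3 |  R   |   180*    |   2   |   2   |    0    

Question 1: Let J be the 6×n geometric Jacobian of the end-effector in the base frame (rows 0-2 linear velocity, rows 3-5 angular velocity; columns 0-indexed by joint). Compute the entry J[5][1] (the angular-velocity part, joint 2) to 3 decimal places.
axis z_1 = (0.0000,0.0000,1.0000); lever o_n−o_1 = (-2.0000,2.0000,0.0000)
cross product → J_v[:, 1] = (-2.0000,-2.0000,0.0000)
J_ω[:, 1] = z_1
entry J[5][1] = 1.0000

1.000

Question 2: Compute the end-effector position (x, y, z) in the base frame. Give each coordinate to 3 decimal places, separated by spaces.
after link 1: o_1 = (0.7071, 0.7071, 0.0000)
after link 2: o_2 = (-3.2929, 0.7071, 0.0000)
after link 3: o_3 = (-1.2929, 2.7071, 0.0000)

-1.293 2.707 0.000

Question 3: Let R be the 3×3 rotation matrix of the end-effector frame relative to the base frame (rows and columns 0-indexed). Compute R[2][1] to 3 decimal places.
End-effector y-axis (col 1 of R) = (0.0000,0.0000,-1.0000)
R[2][1] = -1.0000

-1.000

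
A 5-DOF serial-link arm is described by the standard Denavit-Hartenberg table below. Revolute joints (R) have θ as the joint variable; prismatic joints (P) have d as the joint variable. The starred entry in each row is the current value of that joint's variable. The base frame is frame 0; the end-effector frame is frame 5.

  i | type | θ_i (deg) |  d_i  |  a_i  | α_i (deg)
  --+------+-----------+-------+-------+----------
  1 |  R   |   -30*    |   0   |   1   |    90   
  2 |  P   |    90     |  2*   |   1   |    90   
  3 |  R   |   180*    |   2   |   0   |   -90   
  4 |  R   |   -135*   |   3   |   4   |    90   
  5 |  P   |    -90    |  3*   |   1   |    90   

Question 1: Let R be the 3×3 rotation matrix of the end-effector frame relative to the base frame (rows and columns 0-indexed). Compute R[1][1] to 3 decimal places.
End-effector y-axis (col 1 of R) = (-0.6124,0.3536,0.7071)
R[1][1] = 0.3536

0.354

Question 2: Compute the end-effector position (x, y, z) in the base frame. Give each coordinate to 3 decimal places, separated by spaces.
3.210 -1.854 5.950

after link 1: o_1 = (0.8660, -0.5000, 0.0000)
after link 2: o_2 = (-0.1340, -2.2321, 1.0000)
after link 3: o_3 = (1.5981, -3.2321, 1.0000)
after link 4: o_4 = (5.5476, -2.0482, 3.8284)
after link 5: o_5 = (3.2104, -1.8536, 5.9497)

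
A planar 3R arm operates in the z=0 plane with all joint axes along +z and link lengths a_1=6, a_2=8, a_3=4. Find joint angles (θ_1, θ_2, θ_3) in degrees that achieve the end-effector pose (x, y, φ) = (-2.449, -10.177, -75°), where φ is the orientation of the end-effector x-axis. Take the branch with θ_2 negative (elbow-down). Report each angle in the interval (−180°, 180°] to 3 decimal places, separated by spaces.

wrist centre = target − a_3·(cos φ, sin φ) = (-3.4843, -6.3133)
cos θ_2 = (51.9979−6²−8²)/(2·6·8) = -0.5000; θ_2 = -120.0015° (elbow-down)
β = atan2(-6.3133,-3.4843) = -118.8941°; ψ = atan2(-6.9281,1.9998) = -73.8990°
θ_1 = β − ψ = -44.9951°
θ_3 = φ − θ_1 − θ_2 = 89.9965° (wrapped to (-180°,180°])

-44.995 -120.001 89.997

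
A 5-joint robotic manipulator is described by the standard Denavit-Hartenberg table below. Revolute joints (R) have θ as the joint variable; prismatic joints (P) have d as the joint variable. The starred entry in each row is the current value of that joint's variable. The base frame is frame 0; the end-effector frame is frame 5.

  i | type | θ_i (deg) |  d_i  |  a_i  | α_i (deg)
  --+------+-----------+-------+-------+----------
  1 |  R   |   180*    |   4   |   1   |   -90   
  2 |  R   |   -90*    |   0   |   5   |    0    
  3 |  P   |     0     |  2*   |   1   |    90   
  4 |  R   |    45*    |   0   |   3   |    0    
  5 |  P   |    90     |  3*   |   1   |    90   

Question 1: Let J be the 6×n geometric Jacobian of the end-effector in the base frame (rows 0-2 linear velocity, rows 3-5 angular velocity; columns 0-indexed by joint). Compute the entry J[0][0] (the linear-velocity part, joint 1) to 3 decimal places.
4.828

axis z_0 = ẑ; lever o_n−o_0 = (2.0000,-4.8284,11.4142)
cross product → J_v[:, 0] = (4.8284,2.0000,-0.0000)
J_ω[:, 0] = z_0
entry J[0][0] = 4.8284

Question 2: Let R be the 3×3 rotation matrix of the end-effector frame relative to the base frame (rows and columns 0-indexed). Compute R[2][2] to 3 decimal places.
End-effector z-axis (col 2 of R) = (-0.0000,-0.7071,0.7071)
R[2][2] = 0.7071

0.707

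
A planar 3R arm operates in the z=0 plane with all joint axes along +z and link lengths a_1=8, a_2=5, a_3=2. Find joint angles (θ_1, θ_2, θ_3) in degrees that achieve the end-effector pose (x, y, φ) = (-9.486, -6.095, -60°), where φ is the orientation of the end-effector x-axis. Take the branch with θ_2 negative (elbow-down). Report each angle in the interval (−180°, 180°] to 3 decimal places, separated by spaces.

wrist centre = target − a_3·(cos φ, sin φ) = (-10.4860, -4.3629)
cos θ_2 = (128.9915−8²−5²)/(2·8·5) = 0.4999; θ_2 = -60.0070° (elbow-down)
β = atan2(-4.3629,-10.4860) = -157.4091°; ψ = atan2(-4.3304,10.4995) = -22.4134°
θ_1 = β − ψ = -134.9957°
θ_3 = φ − θ_1 − θ_2 = 135.0027° (wrapped to (-180°,180°])

-134.996 -60.007 135.003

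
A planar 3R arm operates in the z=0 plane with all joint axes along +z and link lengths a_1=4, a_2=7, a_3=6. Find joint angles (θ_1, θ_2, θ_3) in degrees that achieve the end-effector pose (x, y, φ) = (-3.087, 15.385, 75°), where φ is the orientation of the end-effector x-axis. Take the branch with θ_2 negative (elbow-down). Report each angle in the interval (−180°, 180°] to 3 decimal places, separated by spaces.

135.015 -30.023 -29.992

wrist centre = target − a_3·(cos φ, sin φ) = (-4.6399, 9.5894)
cos θ_2 = (113.4863−4²−7²)/(2·4·7) = 0.8658; θ_2 = -30.0228° (elbow-down)
β = atan2(9.5894,-4.6399) = 115.8203°; ψ = atan2(-3.5024,10.0608) = -19.1943°
θ_1 = β − ψ = 135.0146°
θ_3 = φ − θ_1 − θ_2 = -29.9918° (wrapped to (-180°,180°])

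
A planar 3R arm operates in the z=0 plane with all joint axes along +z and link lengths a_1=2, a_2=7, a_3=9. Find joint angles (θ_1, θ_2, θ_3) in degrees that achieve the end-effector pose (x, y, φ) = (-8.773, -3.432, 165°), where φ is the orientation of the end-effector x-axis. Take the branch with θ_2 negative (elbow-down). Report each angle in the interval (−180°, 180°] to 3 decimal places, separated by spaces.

wrist centre = target − a_3·(cos φ, sin φ) = (-0.0797, -5.7614)
cos θ_2 = (33.1997−2²−7²)/(2·2·7) = -0.7072; θ_2 = -135.0037° (elbow-down)
β = atan2(-5.7614,-0.0797) = -90.7922°; ψ = atan2(-4.9494,-2.9501) = -120.7967°
θ_1 = β − ψ = 30.0044°
θ_3 = φ − θ_1 − θ_2 = -90.0008° (wrapped to (-180°,180°])

30.004 -135.004 -90.001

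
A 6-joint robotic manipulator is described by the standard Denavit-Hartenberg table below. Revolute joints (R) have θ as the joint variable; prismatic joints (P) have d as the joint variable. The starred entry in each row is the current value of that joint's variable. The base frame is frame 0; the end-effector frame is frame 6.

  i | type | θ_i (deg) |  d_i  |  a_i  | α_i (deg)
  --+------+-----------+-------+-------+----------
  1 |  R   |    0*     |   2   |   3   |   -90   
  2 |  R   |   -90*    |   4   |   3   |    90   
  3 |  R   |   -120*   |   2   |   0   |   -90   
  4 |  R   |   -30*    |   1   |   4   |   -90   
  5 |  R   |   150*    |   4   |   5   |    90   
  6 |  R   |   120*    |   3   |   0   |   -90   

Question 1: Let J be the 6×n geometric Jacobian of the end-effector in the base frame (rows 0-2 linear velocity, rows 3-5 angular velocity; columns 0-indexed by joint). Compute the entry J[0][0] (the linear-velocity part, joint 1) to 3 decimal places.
-3.440

axis z_0 = ẑ; lever o_n−o_0 = (3.8792,3.4396,-0.0556)
cross product → J_v[:, 0] = (-3.4396,3.8792,0.0000)
J_ω[:, 0] = z_0
entry J[0][0] = -3.4396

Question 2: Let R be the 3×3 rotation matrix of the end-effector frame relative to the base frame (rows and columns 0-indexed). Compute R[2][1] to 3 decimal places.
0.967

End-effector y-axis (col 1 of R) = (0.2500,-0.0580,0.9665)
R[2][1] = 0.9665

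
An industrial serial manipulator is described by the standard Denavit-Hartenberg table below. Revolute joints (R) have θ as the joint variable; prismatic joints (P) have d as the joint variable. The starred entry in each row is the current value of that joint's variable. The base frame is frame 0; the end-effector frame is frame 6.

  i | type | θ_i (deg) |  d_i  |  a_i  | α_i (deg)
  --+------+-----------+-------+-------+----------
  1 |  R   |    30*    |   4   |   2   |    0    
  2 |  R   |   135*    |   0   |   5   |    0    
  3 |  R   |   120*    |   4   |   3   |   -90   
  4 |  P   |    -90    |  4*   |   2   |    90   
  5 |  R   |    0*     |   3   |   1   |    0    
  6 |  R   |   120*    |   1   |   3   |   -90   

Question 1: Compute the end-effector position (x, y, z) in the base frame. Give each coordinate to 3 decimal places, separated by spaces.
after link 1: o_1 = (1.7321, 1.0000, 4.0000)
after link 2: o_2 = (-3.0976, 2.2941, 4.0000)
after link 3: o_3 = (-2.3211, -0.6037, 8.0000)
after link 4: o_4 = (1.5426, 0.4316, 10.0000)
after link 5: o_5 = (0.7661, 3.3294, 11.0000)
after link 6: o_6 = (3.0169, 4.9677, 9.5000)

3.017 4.968 9.500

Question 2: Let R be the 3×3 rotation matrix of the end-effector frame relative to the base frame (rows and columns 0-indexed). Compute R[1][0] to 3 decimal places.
0.224

End-effector x-axis (col 0 of R) = (0.8365,0.2241,-0.5000)
R[1][0] = 0.2241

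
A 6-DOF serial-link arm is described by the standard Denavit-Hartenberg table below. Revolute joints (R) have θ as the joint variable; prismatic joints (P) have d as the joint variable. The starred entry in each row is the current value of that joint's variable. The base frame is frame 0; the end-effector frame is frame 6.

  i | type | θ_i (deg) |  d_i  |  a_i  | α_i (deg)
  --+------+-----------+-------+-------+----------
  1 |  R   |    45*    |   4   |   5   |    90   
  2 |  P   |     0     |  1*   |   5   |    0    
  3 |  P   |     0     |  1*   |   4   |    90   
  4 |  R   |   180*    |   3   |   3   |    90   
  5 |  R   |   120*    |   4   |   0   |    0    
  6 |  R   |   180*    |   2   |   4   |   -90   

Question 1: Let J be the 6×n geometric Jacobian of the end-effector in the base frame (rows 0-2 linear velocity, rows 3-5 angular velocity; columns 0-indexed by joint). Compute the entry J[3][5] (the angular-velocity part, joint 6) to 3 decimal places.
0.707

axis z_5 = (0.7071,-0.7071,0.0000); lever o_n−o_5 = (0.0000,-2.8284,3.4641)
cross product → J_v[:, 5] = (-2.4495,-2.4495,-2.0000)
J_ω[:, 5] = z_5
entry J[3][5] = 0.7071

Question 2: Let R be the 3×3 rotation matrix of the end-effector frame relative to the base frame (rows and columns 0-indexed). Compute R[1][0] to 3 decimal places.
End-effector x-axis (col 0 of R) = (-0.3536,-0.3536,0.8660)
R[1][0] = -0.3536

-0.354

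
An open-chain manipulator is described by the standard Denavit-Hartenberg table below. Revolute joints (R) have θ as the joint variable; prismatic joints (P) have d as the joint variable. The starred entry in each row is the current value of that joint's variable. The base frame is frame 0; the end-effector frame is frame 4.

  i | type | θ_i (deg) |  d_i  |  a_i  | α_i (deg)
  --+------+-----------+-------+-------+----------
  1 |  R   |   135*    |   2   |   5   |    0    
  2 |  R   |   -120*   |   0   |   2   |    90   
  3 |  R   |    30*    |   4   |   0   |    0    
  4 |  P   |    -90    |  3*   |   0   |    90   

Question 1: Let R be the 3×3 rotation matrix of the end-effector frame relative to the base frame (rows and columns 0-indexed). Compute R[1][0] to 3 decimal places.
End-effector x-axis (col 0 of R) = (0.4830,0.1294,-0.8660)
R[1][0] = 0.1294

0.129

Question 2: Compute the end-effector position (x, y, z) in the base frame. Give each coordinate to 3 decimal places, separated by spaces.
after link 1: o_1 = (-3.5355, 3.5355, 2.0000)
after link 2: o_2 = (-1.6037, 4.0532, 2.0000)
after link 3: o_3 = (-0.5684, 0.1895, 2.0000)
after link 4: o_4 = (0.2081, -2.7083, 2.0000)

0.208 -2.708 2.000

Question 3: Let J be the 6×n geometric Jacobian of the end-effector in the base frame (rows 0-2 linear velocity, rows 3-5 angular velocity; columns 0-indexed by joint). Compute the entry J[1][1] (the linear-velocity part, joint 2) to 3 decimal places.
3.744

axis z_1 = (0.0000,0.0000,1.0000); lever o_n−o_1 = (3.7436,-6.2438,0.0000)
cross product → J_v[:, 1] = (6.2438,3.7436,-0.0000)
J_ω[:, 1] = z_1
entry J[1][1] = 3.7436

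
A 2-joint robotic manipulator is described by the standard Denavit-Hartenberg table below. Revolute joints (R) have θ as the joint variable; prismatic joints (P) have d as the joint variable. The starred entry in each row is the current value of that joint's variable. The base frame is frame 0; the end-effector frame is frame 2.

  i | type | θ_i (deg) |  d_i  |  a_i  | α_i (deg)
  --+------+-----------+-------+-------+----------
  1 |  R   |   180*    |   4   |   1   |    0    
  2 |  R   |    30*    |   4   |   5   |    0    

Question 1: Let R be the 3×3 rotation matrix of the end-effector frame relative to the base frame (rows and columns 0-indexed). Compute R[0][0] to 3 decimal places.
-0.866

End-effector x-axis (col 0 of R) = (-0.8660,-0.5000,0.0000)
R[0][0] = -0.8660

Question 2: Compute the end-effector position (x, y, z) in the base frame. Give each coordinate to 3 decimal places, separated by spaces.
after link 1: o_1 = (-1.0000, 0.0000, 4.0000)
after link 2: o_2 = (-5.3301, -2.5000, 8.0000)

-5.330 -2.500 8.000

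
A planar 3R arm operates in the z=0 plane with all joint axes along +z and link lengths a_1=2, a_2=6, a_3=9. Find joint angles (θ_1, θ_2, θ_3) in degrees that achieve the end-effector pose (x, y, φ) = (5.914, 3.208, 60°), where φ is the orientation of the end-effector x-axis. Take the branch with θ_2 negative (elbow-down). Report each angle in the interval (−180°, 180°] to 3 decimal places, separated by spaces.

wrist centre = target − a_3·(cos φ, sin φ) = (1.4140, -4.5862)
cos θ_2 = (23.0329−2²−6²)/(2·2·6) = -0.7070; θ_2 = -134.9883° (elbow-down)
β = atan2(-4.5862,1.4140) = -72.8647°; ψ = atan2(-4.2435,-2.2418) = -117.8468°
θ_1 = β − ψ = 44.9821°
θ_3 = φ − θ_1 − θ_2 = 150.0063° (wrapped to (-180°,180°])

44.982 -134.988 150.006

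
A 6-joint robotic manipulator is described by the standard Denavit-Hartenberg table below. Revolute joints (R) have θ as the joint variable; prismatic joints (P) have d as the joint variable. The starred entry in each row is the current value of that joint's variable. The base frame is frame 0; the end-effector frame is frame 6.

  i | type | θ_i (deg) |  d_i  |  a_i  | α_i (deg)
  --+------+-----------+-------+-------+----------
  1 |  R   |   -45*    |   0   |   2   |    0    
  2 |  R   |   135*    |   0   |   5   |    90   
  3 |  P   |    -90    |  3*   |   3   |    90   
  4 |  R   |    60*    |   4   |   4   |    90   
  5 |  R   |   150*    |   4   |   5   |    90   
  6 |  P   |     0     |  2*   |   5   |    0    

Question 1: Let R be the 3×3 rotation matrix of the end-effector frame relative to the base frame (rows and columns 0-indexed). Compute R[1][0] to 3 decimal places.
End-effector x-axis (col 0 of R) = (-0.7500,-0.5000,0.4330)
R[1][0] = -0.5000

-0.500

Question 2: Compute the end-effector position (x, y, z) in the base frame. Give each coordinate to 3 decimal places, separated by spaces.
after link 1: o_1 = (1.4142, -1.4142, 0.0000)
after link 2: o_2 = (1.4142, 3.5858, 0.0000)
after link 3: o_3 = (4.4142, 3.5858, -3.0000)
after link 4: o_4 = (7.8783, -0.4142, -5.0000)
after link 5: o_5 = (2.1283, -2.9142, -6.2990)
after link 6: o_6 = (-0.7557, -7.1463, -4.6340)

-0.756 -7.146 -4.634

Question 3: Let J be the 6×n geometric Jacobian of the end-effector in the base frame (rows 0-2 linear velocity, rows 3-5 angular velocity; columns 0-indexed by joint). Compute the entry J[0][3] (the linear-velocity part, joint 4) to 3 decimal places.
1.634

axis z_3 = (0.0000,-1.0000,-0.0000); lever o_n−o_3 = (-5.1699,-10.7321,-1.6340)
cross product → J_v[:, 3] = (1.6340,0.0000,-5.1699)
J_ω[:, 3] = z_3
entry J[0][3] = 1.6340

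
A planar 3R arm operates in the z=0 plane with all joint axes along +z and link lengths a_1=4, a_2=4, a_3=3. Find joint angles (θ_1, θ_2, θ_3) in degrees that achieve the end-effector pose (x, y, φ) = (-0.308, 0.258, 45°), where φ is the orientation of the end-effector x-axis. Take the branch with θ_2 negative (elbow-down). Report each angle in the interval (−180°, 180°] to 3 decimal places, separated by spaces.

-75.013 -134.998 -104.990

wrist centre = target − a_3·(cos φ, sin φ) = (-2.4293, -1.8633)
cos θ_2 = (9.3736−4²−4²)/(2·4·4) = -0.7071; θ_2 = -134.9975° (elbow-down)
β = atan2(-1.8633,-2.4293) = -142.5113°; ψ = atan2(-2.8285,1.1717) = -67.4988°
θ_1 = β − ψ = -75.0126°
θ_3 = φ − θ_1 − θ_2 = -104.9899° (wrapped to (-180°,180°])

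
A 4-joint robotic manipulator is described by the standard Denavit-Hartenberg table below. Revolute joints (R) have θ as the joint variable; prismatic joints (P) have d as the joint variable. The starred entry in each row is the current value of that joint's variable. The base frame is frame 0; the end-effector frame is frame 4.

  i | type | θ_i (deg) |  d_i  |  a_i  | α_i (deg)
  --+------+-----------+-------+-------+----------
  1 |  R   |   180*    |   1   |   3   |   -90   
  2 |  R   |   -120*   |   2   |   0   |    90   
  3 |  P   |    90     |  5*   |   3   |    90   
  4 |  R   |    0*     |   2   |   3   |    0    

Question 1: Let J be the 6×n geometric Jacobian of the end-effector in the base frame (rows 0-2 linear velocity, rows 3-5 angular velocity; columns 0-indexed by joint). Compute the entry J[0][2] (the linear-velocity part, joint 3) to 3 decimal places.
0.866

prismatic axis z_2 = (0.8660,-0.0000,-0.5000)
J_v[:, 2] = z_2; J_ω[:, 2] = (0,0,0)
entry J[0][2] = 0.8660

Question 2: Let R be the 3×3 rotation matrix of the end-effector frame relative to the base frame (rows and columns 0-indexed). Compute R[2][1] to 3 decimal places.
End-effector y-axis (col 1 of R) = (0.8660,-0.0000,-0.5000)
R[2][1] = -0.5000

-0.500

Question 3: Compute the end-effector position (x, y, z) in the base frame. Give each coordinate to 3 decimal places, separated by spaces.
2.330 -8.000 0.232

after link 1: o_1 = (-3.0000, 0.0000, 1.0000)
after link 2: o_2 = (-3.0000, -2.0000, 1.0000)
after link 3: o_3 = (1.3301, -5.0000, -1.5000)
after link 4: o_4 = (2.3301, -8.0000, 0.2321)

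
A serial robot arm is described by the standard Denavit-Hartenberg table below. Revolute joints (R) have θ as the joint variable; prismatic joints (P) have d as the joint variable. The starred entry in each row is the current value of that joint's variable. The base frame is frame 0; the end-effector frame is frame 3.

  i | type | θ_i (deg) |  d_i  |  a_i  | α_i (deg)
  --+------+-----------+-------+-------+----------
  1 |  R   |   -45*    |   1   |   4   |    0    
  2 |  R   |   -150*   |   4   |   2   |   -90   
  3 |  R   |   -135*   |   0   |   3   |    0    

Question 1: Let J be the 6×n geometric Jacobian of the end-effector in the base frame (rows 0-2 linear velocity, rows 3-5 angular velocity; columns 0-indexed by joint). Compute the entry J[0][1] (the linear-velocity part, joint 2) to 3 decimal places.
axis z_1 = (0.0000,0.0000,1.0000); lever o_n−o_1 = (0.1172,-0.0314,6.1213)
cross product → J_v[:, 1] = (0.0314,0.1172,-0.0000)
J_ω[:, 1] = z_1
entry J[0][1] = 0.0314

0.031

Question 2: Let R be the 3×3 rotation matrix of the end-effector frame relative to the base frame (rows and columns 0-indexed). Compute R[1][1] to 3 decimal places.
0.183

End-effector y-axis (col 1 of R) = (-0.6830,0.1830,0.7071)
R[1][1] = 0.1830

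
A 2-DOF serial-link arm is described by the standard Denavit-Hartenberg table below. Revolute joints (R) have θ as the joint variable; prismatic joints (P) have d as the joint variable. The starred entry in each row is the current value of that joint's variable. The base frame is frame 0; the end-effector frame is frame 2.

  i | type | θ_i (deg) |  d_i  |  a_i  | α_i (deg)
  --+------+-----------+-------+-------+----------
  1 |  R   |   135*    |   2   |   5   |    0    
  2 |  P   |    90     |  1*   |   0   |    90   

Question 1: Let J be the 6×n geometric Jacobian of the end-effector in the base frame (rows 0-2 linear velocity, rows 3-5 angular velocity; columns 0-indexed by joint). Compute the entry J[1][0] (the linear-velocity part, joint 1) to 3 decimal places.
-3.536

axis z_0 = ẑ; lever o_n−o_0 = (-3.5355,3.5355,3.0000)
cross product → J_v[:, 0] = (-3.5355,-3.5355,0.0000)
J_ω[:, 0] = z_0
entry J[1][0] = -3.5355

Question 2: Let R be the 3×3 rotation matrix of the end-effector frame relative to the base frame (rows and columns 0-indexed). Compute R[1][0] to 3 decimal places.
End-effector x-axis (col 0 of R) = (-0.7071,-0.7071,0.0000)
R[1][0] = -0.7071

-0.707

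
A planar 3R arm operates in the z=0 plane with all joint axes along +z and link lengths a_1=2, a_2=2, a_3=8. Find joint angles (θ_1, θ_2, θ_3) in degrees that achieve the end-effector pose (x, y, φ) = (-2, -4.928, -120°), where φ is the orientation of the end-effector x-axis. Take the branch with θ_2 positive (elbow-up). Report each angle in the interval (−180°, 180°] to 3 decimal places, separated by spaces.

0.006 89.994 150.000

wrist centre = target − a_3·(cos φ, sin φ) = (2.0000, 2.0002)
cos θ_2 = (8.0008−2²−2²)/(2·2·2) = 0.0001; θ_2 = 89.9942° (elbow-up)
β = atan2(2.0002,2.0000) = 45.0029°; ψ = atan2(2.0000,2.0002) = 44.9971°
θ_1 = β − ψ = 0.0058°
θ_3 = φ − θ_1 − θ_2 = 150.0000° (wrapped to (-180°,180°])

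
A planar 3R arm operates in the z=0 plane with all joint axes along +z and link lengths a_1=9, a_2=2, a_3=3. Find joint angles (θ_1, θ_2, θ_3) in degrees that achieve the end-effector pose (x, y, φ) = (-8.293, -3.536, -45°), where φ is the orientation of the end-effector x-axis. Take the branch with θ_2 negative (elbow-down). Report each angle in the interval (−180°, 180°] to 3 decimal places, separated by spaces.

-164.532 -44.992 164.524

wrist centre = target − a_3·(cos φ, sin φ) = (-10.4143, -1.4147)
cos θ_2 = (110.4594−9²−2²)/(2·9·2) = 0.7072; θ_2 = -44.9920° (elbow-down)
β = atan2(-1.4147,-10.4143) = -172.2643°; ψ = atan2(-1.4140,10.4144) = -7.7321°
θ_1 = β − ψ = -164.5322°
θ_3 = φ − θ_1 − θ_2 = 164.5243° (wrapped to (-180°,180°])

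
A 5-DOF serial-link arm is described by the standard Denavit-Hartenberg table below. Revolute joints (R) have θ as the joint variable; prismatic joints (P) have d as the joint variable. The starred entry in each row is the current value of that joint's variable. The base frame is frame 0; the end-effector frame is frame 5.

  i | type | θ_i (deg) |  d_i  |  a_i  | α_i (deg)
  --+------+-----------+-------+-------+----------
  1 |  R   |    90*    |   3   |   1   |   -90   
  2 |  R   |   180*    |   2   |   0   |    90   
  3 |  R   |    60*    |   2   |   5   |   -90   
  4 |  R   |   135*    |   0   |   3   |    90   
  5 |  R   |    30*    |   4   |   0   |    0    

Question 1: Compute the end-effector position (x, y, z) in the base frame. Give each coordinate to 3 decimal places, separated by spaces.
-6.942 -1.854 5.950

after link 1: o_1 = (0.0000, 1.0000, 3.0000)
after link 2: o_2 = (-2.0000, 1.0000, 3.0000)
after link 3: o_3 = (-6.3301, -1.5000, 1.0000)
after link 4: o_4 = (-4.4930, -0.4393, 3.1213)
after link 5: o_5 = (-6.9425, -1.8536, 5.9497)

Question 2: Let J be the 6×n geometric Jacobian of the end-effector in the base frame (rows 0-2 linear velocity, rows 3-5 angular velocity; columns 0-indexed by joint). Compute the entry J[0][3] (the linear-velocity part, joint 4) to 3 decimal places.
4.287

axis z_3 = (-0.5000,0.8660,0.0000); lever o_n−o_3 = (-0.6124,-0.3536,4.9497)
cross product → J_v[:, 3] = (4.2866,2.4749,0.7071)
J_ω[:, 3] = z_3
entry J[0][3] = 4.2866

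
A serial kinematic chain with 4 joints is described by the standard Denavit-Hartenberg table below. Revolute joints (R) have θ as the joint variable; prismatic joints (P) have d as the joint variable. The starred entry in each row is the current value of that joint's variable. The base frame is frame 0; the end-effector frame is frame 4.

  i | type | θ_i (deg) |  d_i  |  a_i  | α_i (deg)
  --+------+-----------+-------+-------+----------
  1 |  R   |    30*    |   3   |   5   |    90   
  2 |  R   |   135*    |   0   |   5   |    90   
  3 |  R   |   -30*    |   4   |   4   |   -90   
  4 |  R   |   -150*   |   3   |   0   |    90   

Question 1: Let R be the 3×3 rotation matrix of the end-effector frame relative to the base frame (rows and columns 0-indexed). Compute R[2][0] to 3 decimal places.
-0.177

End-effector x-axis (col 0 of R) = (0.9820,0.0669,-0.1768)
R[2][0] = -0.1768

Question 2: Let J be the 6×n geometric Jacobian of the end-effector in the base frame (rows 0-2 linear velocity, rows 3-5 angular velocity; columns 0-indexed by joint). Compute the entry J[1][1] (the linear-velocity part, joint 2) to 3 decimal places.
axis z_1 = (0.5000,-0.8660,0.0000); lever o_n−o_1 = (-3.3532,-2.6266,9.8741)
cross product → J_v[:, 1] = (-8.5512,-4.9371,-4.2173)
J_ω[:, 1] = z_1
entry J[1][1] = -4.9371

-4.937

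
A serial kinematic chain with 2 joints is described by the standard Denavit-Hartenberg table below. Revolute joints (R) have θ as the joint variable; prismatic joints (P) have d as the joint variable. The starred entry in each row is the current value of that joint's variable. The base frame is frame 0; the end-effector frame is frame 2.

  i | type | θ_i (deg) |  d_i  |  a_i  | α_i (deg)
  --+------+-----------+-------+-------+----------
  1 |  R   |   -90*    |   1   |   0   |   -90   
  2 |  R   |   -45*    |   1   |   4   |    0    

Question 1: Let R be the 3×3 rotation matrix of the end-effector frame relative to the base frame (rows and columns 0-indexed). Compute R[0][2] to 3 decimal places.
End-effector z-axis (col 2 of R) = (1.0000,0.0000,0.0000)
R[0][2] = 1.0000

1.000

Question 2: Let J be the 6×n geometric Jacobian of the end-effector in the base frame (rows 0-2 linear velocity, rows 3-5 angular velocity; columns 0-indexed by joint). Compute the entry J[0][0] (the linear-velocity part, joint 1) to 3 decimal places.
2.828

axis z_0 = ẑ; lever o_n−o_0 = (1.0000,-2.8284,3.8284)
cross product → J_v[:, 0] = (2.8284,1.0000,-0.0000)
J_ω[:, 0] = z_0
entry J[0][0] = 2.8284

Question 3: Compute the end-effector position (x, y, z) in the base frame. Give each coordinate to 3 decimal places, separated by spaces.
after link 1: o_1 = (0.0000, 0.0000, 1.0000)
after link 2: o_2 = (1.0000, -2.8284, 3.8284)

1.000 -2.828 3.828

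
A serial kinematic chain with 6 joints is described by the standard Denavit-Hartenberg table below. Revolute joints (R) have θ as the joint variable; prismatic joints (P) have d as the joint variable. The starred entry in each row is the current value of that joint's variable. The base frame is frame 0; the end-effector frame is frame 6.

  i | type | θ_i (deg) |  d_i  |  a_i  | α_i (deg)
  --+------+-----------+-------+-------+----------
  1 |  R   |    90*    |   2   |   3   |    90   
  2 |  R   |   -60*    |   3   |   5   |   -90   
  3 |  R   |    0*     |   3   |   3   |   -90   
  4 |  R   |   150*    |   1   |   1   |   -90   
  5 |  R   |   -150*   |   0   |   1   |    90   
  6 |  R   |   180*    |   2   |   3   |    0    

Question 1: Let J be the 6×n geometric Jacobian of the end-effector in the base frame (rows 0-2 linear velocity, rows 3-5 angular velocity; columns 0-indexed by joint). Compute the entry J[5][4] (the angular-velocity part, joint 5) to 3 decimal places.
axis z_4 = (0.0000,0.5000,0.8660); lever o_n−o_4 = (2.7321,-0.6340,0.3660)
cross product → J_v[:, 4] = (0.7321,2.3660,-1.3660)
J_ω[:, 4] = z_4
entry J[5][4] = 0.8660

0.866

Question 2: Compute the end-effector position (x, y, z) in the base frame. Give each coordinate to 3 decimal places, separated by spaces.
4.732 8.098 -2.562

after link 1: o_1 = (0.0000, 3.0000, 2.0000)
after link 2: o_2 = (3.0000, 5.5000, -2.3301)
after link 3: o_3 = (3.0000, 9.5981, -3.4282)
after link 4: o_4 = (2.0000, 8.7321, -2.9282)
after link 5: o_5 = (1.5000, 9.4821, -3.3612)
after link 6: o_6 = (4.7321, 8.0981, -2.5622)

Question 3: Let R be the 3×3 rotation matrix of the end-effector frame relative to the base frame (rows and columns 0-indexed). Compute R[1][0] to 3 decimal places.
-0.750

End-effector x-axis (col 0 of R) = (0.5000,-0.7500,0.4330)
R[1][0] = -0.7500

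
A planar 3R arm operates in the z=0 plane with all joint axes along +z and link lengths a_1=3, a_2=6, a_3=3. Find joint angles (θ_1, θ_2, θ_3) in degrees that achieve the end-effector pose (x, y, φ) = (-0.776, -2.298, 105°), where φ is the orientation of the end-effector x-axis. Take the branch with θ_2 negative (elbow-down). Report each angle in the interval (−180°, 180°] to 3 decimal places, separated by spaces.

0.012 -120.007 -135.005

wrist centre = target − a_3·(cos φ, sin φ) = (0.0005, -5.1958)
cos θ_2 = (26.9961−3²−6²)/(2·3·6) = -0.5001; θ_2 = -120.0072° (elbow-down)
β = atan2(-5.1958,0.0005) = -89.9950°; ψ = atan2(-5.1958,-0.0006) = -90.0072°
θ_1 = β − ψ = 0.0122°
θ_3 = φ − θ_1 − θ_2 = -135.0050° (wrapped to (-180°,180°])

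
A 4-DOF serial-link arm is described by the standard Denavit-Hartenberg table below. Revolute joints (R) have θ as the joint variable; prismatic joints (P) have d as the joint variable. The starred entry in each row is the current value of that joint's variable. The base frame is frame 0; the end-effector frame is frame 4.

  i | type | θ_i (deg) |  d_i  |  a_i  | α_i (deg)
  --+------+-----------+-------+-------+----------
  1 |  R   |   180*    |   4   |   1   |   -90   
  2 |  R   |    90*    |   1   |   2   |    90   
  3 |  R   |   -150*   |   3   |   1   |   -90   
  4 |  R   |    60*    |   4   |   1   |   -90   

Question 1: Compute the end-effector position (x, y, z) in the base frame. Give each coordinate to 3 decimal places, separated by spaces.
after link 1: o_1 = (-1.0000, 0.0000, 4.0000)
after link 2: o_2 = (-1.0000, -1.0000, 2.0000)
after link 3: o_3 = (-4.0000, -0.5000, 2.8660)
after link 4: o_4 = (-3.1340, 3.2141, 1.2990)

-3.134 3.214 1.299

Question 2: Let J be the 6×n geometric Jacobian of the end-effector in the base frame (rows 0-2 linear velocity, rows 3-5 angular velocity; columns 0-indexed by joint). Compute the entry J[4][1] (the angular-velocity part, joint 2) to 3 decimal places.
-1.000

axis z_1 = (-0.0000,-1.0000,0.0000); lever o_n−o_1 = (-2.1340,3.2141,-2.7010)
cross product → J_v[:, 1] = (2.7010,-0.0000,-2.1340)
J_ω[:, 1] = z_1
entry J[4][1] = -1.0000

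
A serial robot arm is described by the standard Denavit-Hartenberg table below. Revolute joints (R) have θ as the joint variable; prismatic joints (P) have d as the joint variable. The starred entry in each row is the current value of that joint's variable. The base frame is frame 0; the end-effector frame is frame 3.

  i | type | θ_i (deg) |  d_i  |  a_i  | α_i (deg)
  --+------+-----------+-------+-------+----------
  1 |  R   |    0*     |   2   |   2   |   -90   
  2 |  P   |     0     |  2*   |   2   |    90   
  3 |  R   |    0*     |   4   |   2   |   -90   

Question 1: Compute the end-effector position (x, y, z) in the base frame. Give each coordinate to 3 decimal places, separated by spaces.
after link 1: o_1 = (2.0000, 0.0000, 2.0000)
after link 2: o_2 = (4.0000, 2.0000, 2.0000)
after link 3: o_3 = (6.0000, 2.0000, 6.0000)

6.000 2.000 6.000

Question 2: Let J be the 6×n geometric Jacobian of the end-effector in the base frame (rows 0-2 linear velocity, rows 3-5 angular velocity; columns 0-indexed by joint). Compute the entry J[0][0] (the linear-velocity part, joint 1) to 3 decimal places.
axis z_0 = ẑ; lever o_n−o_0 = (6.0000,2.0000,6.0000)
cross product → J_v[:, 0] = (-2.0000,6.0000,0.0000)
J_ω[:, 0] = z_0
entry J[0][0] = -2.0000

-2.000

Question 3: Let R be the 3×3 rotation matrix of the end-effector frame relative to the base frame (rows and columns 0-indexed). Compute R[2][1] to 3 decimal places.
End-effector y-axis (col 1 of R) = (0.0000,0.0000,-1.0000)
R[2][1] = -1.0000

-1.000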